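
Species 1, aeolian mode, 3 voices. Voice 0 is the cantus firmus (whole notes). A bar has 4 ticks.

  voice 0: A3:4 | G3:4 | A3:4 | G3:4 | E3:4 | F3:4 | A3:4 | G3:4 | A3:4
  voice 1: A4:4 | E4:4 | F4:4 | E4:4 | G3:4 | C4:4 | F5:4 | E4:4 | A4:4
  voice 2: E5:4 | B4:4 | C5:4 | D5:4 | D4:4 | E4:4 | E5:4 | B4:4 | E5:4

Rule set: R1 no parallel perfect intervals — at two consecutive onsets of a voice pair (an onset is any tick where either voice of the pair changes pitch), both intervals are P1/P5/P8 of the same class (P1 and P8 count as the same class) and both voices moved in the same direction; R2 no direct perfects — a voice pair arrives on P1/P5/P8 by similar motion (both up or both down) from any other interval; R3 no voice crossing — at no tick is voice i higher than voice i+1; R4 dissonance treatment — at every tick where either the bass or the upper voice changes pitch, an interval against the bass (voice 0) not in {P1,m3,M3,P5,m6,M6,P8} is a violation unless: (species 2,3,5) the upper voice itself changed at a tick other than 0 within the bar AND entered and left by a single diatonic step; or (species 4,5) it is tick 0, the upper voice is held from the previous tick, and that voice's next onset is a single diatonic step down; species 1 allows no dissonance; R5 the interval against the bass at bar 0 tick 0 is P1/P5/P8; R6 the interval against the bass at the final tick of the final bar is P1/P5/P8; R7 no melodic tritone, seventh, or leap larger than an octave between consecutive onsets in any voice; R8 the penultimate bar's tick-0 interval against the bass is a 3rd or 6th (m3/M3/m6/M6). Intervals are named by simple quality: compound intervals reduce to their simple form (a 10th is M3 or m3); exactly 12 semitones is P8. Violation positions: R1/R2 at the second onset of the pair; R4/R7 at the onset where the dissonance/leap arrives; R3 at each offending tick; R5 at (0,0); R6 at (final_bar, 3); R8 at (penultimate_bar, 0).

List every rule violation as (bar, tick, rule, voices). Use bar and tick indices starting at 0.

bar 0: v0=A3 v1=A4 v2=E5 downbeat P5
bar 1: v0=G3 v1=E4 v2=B4 downbeat M3
bar 2: v0=A3 v1=F4 v2=C5 downbeat m3
bar 3: v0=G3 v1=E4 v2=D5 downbeat P5
bar 4: v0=E3 v1=G3 v2=D4 downbeat m7
bar 5: v0=F3 v1=C4 v2=E4 downbeat M7
bar 6: v0=A3 v1=F5 v2=E5 downbeat P5
bar 7: v0=G3 v1=E4 v2=B4 downbeat M3
bar 8: v0=A3 v1=A4 v2=E5 downbeat P5
  -> R1 @ bar 1 tick 0 v(1, 2): A4/E5 P5 -> E4/B4 P5 similar
  -> R1 @ bar 2 tick 0 v(1, 2): E4/B4 P5 -> F4/C5 P5 similar
  -> R2 @ bar 4 tick 0 v(1, 2): E4/D5 m7 -> G3/D4 P5 similar
  -> R4 @ bar 4 tick 0 v(0, 2): E3/D4 m7 untreated
  -> R2 @ bar 5 tick 0 v(0, 1): E3/G3 m3 -> F3/C4 P5 similar
  -> R4 @ bar 5 tick 0 v(0, 2): F3/E4 M7 untreated
  -> R2 @ bar 6 tick 0 v(0, 2): F3/E4 M7 -> A3/E5 P5 similar
  -> R3 @ bar 6 tick 0 v(1, 2): F5 above E5
  -> R7 @ bar 6 tick 0 v(1,): C4->F5 leap 17st
  -> R3 @ bar 6 tick 1 v(1, 2): F5 above E5
  -> R3 @ bar 6 tick 2 v(1, 2): F5 above E5
  -> R3 @ bar 6 tick 3 v(1, 2): F5 above E5
  -> R2 @ bar 7 tick 0 v(1, 2): F5/E5 m2 -> E4/B4 P5 similar
  -> R7 @ bar 7 tick 0 v(1,): F5->E4 leap 13st
  -> R1 @ bar 8 tick 0 v(1, 2): E4/B4 P5 -> A4/E5 P5 similar
  -> R2 @ bar 8 tick 0 v(0, 1): G3/E4 M6 -> A3/A4 P8 similar
  -> R2 @ bar 8 tick 0 v(0, 2): G3/B4 M3 -> A3/E5 P5 similar

(1, 0, R1, (1, 2))
(2, 0, R1, (1, 2))
(4, 0, R2, (1, 2))
(4, 0, R4, (0, 2))
(5, 0, R2, (0, 1))
(5, 0, R4, (0, 2))
(6, 0, R2, (0, 2))
(6, 0, R3, (1, 2))
(6, 0, R7, (1,))
(6, 1, R3, (1, 2))
(6, 2, R3, (1, 2))
(6, 3, R3, (1, 2))
(7, 0, R2, (1, 2))
(7, 0, R7, (1,))
(8, 0, R1, (1, 2))
(8, 0, R2, (0, 1))
(8, 0, R2, (0, 2))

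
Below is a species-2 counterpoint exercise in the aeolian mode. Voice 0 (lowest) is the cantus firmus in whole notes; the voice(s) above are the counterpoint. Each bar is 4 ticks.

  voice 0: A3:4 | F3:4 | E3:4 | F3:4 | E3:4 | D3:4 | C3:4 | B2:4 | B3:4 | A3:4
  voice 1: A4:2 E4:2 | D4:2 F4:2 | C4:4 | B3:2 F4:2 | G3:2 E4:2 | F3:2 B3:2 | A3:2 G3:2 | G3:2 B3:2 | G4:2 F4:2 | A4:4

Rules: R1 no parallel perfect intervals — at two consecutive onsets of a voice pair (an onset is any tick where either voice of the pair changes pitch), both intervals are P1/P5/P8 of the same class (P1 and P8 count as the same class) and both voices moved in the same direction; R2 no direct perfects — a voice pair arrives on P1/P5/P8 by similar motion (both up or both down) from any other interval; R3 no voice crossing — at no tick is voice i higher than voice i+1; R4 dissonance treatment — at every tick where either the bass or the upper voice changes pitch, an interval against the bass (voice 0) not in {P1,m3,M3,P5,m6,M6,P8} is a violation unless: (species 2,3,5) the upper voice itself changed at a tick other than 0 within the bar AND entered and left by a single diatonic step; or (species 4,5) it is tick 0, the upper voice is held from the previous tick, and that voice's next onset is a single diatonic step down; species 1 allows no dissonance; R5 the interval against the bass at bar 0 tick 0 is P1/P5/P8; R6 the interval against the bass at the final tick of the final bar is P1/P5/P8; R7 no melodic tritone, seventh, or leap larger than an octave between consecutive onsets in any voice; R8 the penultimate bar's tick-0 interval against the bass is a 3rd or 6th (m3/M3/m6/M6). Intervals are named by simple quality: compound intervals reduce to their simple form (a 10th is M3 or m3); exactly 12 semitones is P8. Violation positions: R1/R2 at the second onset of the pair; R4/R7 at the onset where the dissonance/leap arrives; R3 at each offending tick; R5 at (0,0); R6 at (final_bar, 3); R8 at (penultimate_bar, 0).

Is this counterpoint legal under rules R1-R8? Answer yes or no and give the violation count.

bar 0: v0=A3 v1=A4 (P8)
bar 1: v0=F3 v1=D4 (M6)
bar 2: v0=E3 v1=C4 (m6)
bar 3: v0=F3 v1=B3 (TT)
bar 4: v0=E3 v1=G3 (m3)
bar 5: v0=D3 v1=F3 (m3)
bar 6: v0=C3 v1=A3 (M6)
bar 7: v0=B2 v1=G3 (m6)
bar 8: v0=B3 v1=G4 (m6)
bar 9: v0=A3 v1=A4 (P8)
  R4 @ bar3.0: F3/B3 TT untreated
  R7 @ bar3.2: B3->F4 leap 6st
  R7 @ bar4.0: F4->G3 leap 10st
  R7 @ bar5.0: E4->F3 leap 11st
  R7 @ bar5.2: F3->B3 leap 6st
  R4 @ bar8.2: B3/F4 TT untreated

No (6 violations)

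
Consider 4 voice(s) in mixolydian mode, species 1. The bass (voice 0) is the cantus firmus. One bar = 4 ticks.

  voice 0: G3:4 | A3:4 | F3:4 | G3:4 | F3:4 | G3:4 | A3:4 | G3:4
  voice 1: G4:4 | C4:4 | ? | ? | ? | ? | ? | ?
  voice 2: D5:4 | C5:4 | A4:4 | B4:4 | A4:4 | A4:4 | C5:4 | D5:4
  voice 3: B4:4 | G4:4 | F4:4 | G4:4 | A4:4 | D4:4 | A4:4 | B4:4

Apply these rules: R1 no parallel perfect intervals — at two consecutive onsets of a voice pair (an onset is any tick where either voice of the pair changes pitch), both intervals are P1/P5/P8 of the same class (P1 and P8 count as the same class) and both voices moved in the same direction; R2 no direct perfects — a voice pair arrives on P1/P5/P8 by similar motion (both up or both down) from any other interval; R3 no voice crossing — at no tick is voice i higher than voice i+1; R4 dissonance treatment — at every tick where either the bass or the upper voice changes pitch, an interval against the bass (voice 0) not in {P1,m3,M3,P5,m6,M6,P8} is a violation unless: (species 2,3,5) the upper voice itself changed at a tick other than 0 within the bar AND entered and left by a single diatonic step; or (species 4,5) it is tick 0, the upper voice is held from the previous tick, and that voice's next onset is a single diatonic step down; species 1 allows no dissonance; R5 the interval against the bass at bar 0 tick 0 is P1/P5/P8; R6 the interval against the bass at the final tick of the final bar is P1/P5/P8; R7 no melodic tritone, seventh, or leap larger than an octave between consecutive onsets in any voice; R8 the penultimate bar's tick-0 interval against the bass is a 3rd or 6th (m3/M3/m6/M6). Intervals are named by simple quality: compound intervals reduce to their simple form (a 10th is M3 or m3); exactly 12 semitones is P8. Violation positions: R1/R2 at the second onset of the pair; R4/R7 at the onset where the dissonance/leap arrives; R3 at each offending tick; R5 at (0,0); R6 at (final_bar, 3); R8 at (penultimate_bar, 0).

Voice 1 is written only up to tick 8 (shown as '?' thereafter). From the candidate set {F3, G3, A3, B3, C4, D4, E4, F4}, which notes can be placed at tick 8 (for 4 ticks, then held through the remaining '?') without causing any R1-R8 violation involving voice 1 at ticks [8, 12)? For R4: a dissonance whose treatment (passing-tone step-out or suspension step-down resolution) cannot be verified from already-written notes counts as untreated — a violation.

{C4, D4, F4}

F3: violates R2
G3: violates R4
A3: violates R1
B3: violates R4
C4: legal
D4: legal
E4: violates R4
F4: legal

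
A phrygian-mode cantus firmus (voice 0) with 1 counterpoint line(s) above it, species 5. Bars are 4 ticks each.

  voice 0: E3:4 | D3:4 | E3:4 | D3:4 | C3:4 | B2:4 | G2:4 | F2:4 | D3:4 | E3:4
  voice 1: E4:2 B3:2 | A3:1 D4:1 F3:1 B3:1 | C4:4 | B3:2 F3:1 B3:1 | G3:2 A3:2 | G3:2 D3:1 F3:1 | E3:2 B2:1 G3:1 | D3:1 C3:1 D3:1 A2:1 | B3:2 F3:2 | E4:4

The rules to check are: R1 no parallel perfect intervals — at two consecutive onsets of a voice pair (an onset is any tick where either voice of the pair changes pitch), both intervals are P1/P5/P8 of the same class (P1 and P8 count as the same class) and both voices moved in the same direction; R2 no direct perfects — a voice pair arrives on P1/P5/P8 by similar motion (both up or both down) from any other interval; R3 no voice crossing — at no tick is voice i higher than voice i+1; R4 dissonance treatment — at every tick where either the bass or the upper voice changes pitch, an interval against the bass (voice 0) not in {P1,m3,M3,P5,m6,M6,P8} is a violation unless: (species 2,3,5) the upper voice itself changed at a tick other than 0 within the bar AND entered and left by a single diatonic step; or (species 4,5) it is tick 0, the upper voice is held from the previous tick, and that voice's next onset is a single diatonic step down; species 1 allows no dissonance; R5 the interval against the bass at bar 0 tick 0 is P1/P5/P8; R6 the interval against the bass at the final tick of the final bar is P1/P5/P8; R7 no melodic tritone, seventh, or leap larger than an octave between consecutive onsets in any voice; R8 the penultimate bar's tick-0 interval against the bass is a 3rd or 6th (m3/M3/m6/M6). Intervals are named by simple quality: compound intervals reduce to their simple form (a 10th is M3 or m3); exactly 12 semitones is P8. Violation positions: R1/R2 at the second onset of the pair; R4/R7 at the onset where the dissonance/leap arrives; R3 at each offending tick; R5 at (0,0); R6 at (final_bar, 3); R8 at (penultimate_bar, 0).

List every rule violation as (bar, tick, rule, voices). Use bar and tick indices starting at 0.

(1, 0, R1, (0, 1))
(1, 3, R7, (1,))
(3, 2, R7, (1,))
(3, 3, R7, (1,))
(4, 0, R2, (0, 1))
(5, 3, R4, (0, 1))
(8, 0, R7, (1,))
(8, 2, R7, (1,))
(9, 0, R2, (0, 1))
(9, 0, R7, (1,))

bar 0: v0=E3 v1=E4 downbeat P8
bar 1: v0=D3 v1=A3 downbeat P5
bar 2: v0=E3 v1=C4 downbeat m6
bar 3: v0=D3 v1=B3 downbeat M6
bar 4: v0=C3 v1=G3 downbeat P5
bar 5: v0=B2 v1=G3 downbeat m6
bar 6: v0=G2 v1=E3 downbeat M6
bar 7: v0=F2 v1=D3 downbeat M6
bar 8: v0=D3 v1=B3 downbeat M6
bar 9: v0=E3 v1=E4 downbeat P8
  -> R1 @ bar 1 tick 0 v(0, 1): E3/B3 P5 -> D3/A3 P5 similar
  -> R7 @ bar 1 tick 3 v(1,): F3->B3 leap 6st
  -> R7 @ bar 3 tick 2 v(1,): B3->F3 leap 6st
  -> R7 @ bar 3 tick 3 v(1,): F3->B3 leap 6st
  -> R2 @ bar 4 tick 0 v(0, 1): D3/B3 M6 -> C3/G3 P5 similar
  -> R4 @ bar 5 tick 3 v(0, 1): B2/F3 TT untreated
  -> R7 @ bar 8 tick 0 v(1,): A2->B3 leap 14st
  -> R7 @ bar 8 tick 2 v(1,): B3->F3 leap 6st
  -> R2 @ bar 9 tick 0 v(0, 1): D3/F3 m3 -> E3/E4 P8 similar
  -> R7 @ bar 9 tick 0 v(1,): F3->E4 leap 11st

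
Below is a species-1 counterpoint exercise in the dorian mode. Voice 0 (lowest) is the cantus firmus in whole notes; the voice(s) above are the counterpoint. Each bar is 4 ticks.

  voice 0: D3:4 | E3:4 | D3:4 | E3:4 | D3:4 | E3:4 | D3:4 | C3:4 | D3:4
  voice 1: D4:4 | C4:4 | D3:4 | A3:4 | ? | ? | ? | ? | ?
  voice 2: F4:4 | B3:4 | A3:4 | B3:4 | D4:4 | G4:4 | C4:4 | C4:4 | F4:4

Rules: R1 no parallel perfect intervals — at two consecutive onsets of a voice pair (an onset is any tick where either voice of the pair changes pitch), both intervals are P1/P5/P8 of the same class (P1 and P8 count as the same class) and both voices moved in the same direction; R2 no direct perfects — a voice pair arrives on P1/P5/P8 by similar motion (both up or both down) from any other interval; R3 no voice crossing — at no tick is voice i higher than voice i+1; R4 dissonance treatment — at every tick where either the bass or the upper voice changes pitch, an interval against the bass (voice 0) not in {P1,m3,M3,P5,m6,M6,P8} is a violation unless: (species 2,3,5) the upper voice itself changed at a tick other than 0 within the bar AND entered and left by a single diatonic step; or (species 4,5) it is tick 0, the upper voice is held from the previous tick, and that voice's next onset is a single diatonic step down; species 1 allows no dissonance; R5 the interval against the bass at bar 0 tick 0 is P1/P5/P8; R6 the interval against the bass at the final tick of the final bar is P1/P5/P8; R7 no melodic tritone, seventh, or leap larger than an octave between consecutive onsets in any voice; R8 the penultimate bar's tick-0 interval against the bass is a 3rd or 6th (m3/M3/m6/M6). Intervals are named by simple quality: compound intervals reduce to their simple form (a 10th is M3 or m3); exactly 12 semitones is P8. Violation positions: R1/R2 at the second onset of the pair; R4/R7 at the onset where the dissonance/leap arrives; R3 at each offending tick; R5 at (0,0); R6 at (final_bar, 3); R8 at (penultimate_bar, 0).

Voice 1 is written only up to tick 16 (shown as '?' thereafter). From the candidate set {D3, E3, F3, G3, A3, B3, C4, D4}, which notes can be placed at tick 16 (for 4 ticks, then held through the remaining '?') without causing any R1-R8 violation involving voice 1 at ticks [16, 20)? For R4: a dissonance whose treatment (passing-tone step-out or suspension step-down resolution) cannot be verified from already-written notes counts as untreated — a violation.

{A3, B3, F3}

D3: violates R2
E3: violates R4
F3: legal
G3: violates R4
A3: legal
B3: legal
C4: violates R4
D4: violates R2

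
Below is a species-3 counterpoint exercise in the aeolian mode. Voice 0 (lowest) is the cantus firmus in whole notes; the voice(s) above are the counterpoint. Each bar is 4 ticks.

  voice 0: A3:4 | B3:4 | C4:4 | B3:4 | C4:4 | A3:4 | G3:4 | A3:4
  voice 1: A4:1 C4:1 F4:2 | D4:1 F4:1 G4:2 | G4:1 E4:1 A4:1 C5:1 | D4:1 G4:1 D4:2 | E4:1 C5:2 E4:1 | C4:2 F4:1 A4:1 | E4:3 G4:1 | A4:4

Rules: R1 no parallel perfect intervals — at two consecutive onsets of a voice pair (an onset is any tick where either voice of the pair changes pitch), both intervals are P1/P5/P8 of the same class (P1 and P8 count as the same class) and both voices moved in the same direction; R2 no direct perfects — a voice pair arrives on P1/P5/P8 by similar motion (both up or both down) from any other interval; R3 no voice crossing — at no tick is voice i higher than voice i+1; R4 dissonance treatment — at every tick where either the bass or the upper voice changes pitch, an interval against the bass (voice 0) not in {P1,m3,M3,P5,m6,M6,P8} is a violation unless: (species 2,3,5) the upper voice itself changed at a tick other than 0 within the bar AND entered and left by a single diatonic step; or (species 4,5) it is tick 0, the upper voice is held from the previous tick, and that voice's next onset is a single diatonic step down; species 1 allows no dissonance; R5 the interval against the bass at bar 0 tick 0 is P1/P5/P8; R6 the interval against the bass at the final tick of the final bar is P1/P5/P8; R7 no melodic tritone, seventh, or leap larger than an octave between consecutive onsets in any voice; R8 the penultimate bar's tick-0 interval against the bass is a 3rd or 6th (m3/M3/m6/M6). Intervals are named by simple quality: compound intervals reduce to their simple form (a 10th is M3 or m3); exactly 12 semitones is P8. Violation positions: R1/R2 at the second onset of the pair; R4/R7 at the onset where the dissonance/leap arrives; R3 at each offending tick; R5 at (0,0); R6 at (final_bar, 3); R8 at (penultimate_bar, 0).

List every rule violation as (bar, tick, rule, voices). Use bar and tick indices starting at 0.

(1, 1, R4, (0, 1))
(3, 0, R7, (1,))
(7, 0, R1, (0, 1))

bar 0: v0=A3 v1=A4 downbeat P8
bar 1: v0=B3 v1=D4 downbeat m3
bar 2: v0=C4 v1=G4 downbeat P5
bar 3: v0=B3 v1=D4 downbeat m3
bar 4: v0=C4 v1=E4 downbeat M3
bar 5: v0=A3 v1=C4 downbeat m3
bar 6: v0=G3 v1=E4 downbeat M6
bar 7: v0=A3 v1=A4 downbeat P8
  -> R4 @ bar 1 tick 1 v(0, 1): B3/F4 TT untreated
  -> R7 @ bar 3 tick 0 v(1,): C5->D4 leap 10st
  -> R1 @ bar 7 tick 0 v(0, 1): G3/G4 P8 -> A3/A4 P8 similar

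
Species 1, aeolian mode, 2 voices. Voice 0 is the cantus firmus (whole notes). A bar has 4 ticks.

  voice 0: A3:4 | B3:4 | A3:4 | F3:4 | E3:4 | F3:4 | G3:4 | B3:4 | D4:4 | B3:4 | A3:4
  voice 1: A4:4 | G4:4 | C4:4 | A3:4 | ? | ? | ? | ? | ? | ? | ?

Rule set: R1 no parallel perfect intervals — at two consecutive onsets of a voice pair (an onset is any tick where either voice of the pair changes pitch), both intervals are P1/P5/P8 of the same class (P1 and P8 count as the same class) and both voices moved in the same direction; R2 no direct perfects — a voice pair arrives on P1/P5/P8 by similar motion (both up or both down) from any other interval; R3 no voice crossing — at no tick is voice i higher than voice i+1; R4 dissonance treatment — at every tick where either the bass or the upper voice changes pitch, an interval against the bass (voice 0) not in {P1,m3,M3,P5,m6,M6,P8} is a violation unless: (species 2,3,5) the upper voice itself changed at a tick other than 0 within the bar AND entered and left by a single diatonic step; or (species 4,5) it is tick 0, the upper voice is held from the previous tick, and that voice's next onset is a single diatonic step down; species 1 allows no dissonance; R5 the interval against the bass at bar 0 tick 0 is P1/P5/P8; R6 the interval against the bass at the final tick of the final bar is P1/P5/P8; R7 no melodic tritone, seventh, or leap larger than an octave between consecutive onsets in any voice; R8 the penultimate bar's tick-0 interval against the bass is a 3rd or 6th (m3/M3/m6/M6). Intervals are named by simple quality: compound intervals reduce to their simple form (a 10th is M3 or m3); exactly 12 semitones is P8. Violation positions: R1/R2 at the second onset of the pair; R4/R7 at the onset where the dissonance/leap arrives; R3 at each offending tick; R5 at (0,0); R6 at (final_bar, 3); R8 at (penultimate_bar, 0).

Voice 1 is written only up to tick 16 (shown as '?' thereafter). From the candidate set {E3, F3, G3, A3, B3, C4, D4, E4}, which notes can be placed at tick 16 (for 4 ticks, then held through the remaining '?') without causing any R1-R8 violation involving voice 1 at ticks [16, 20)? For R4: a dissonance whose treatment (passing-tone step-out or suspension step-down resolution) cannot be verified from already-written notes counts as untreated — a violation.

E3: violates R2
F3: violates R4
G3: legal
A3: violates R4
B3: legal
C4: legal
D4: violates R4
E4: legal

{B3, C4, E4, G3}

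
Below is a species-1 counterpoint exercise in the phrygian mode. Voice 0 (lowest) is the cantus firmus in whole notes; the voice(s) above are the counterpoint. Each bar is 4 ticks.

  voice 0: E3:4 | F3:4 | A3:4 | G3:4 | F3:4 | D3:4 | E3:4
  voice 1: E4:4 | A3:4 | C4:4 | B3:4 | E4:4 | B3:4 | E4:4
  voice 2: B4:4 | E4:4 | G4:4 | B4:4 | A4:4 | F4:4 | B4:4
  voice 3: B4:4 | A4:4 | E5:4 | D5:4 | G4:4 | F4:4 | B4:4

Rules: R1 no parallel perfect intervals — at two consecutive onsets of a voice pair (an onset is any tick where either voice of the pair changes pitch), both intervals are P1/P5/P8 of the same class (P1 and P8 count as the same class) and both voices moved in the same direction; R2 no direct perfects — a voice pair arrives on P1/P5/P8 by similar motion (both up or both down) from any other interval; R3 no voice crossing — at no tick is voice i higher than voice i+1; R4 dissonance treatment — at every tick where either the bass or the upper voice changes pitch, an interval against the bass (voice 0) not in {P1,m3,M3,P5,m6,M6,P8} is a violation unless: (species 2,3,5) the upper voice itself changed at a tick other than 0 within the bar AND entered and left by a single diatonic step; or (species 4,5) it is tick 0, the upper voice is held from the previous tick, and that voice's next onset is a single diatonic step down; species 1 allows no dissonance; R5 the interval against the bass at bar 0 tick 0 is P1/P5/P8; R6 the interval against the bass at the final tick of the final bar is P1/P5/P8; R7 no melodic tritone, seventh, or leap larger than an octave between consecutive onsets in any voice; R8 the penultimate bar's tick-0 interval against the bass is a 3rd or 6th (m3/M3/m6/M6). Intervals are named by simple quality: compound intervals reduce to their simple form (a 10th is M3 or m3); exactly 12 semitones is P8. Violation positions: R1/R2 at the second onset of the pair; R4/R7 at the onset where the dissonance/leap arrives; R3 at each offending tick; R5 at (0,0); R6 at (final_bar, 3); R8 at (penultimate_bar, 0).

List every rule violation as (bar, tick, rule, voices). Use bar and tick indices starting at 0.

bar 0: v0=E3 v1=E4 v2=B4 v3=B4 downbeat P5
bar 1: v0=F3 v1=A3 v2=E4 v3=A4 downbeat M3
bar 2: v0=A3 v1=C4 v2=G4 v3=E5 downbeat P5
bar 3: v0=G3 v1=B3 v2=B4 v3=D5 downbeat P5
bar 4: v0=F3 v1=E4 v2=A4 v3=G4 downbeat M2
bar 5: v0=D3 v1=B3 v2=F4 v3=F4 downbeat m3
bar 6: v0=E3 v1=E4 v2=B4 v3=B4 downbeat P5
  -> R1 @ bar 1 tick 0 v(1, 2): E4/B4 P5 -> A3/E4 P5 similar
  -> R2 @ bar 1 tick 0 v(1, 3): E4/B4 P5 -> A3/A4 P8 similar
  -> R4 @ bar 1 tick 0 v(0, 2): F3/E4 M7 untreated
  -> R1 @ bar 2 tick 0 v(1, 2): A3/E4 P5 -> C4/G4 P5 similar
  -> R2 @ bar 2 tick 0 v(0, 3): F3/A4 M3 -> A3/E5 P5 similar
  -> R4 @ bar 2 tick 0 v(0, 2): A3/G4 m7 untreated
  -> R1 @ bar 3 tick 0 v(0, 3): A3/E5 P5 -> G3/D5 P5 similar
  -> R3 @ bar 4 tick 0 v(2, 3): A4 above G4
  -> R4 @ bar 4 tick 0 v(0, 1): F3/E4 M7 untreated
  -> R4 @ bar 4 tick 0 v(0, 3): F3/G4 M2 untreated
  -> R3 @ bar 4 tick 1 v(2, 3): A4 above G4
  -> R3 @ bar 4 tick 2 v(2, 3): A4 above G4
  -> R3 @ bar 4 tick 3 v(2, 3): A4 above G4
  -> R2 @ bar 5 tick 0 v(2, 3): A4/G4 M2 -> F4/F4 P1 similar
  -> R1 @ bar 6 tick 0 v(2, 3): F4/F4 P1 -> B4/B4 P1 similar
  -> R2 @ bar 6 tick 0 v(0, 1): D3/B3 M6 -> E3/E4 P8 similar
  -> R2 @ bar 6 tick 0 v(0, 2): D3/F4 m3 -> E3/B4 P5 similar
  -> R2 @ bar 6 tick 0 v(0, 3): D3/F4 m3 -> E3/B4 P5 similar
  -> R2 @ bar 6 tick 0 v(1, 2): B3/F4 TT -> E4/B4 P5 similar
  -> R2 @ bar 6 tick 0 v(1, 3): B3/F4 TT -> E4/B4 P5 similar
  -> R7 @ bar 6 tick 0 v(2,): F4->B4 leap 6st
  -> R7 @ bar 6 tick 0 v(3,): F4->B4 leap 6st

(1, 0, R1, (1, 2))
(1, 0, R2, (1, 3))
(1, 0, R4, (0, 2))
(2, 0, R1, (1, 2))
(2, 0, R2, (0, 3))
(2, 0, R4, (0, 2))
(3, 0, R1, (0, 3))
(4, 0, R3, (2, 3))
(4, 0, R4, (0, 1))
(4, 0, R4, (0, 3))
(4, 1, R3, (2, 3))
(4, 2, R3, (2, 3))
(4, 3, R3, (2, 3))
(5, 0, R2, (2, 3))
(6, 0, R1, (2, 3))
(6, 0, R2, (0, 1))
(6, 0, R2, (0, 2))
(6, 0, R2, (0, 3))
(6, 0, R2, (1, 2))
(6, 0, R2, (1, 3))
(6, 0, R7, (2,))
(6, 0, R7, (3,))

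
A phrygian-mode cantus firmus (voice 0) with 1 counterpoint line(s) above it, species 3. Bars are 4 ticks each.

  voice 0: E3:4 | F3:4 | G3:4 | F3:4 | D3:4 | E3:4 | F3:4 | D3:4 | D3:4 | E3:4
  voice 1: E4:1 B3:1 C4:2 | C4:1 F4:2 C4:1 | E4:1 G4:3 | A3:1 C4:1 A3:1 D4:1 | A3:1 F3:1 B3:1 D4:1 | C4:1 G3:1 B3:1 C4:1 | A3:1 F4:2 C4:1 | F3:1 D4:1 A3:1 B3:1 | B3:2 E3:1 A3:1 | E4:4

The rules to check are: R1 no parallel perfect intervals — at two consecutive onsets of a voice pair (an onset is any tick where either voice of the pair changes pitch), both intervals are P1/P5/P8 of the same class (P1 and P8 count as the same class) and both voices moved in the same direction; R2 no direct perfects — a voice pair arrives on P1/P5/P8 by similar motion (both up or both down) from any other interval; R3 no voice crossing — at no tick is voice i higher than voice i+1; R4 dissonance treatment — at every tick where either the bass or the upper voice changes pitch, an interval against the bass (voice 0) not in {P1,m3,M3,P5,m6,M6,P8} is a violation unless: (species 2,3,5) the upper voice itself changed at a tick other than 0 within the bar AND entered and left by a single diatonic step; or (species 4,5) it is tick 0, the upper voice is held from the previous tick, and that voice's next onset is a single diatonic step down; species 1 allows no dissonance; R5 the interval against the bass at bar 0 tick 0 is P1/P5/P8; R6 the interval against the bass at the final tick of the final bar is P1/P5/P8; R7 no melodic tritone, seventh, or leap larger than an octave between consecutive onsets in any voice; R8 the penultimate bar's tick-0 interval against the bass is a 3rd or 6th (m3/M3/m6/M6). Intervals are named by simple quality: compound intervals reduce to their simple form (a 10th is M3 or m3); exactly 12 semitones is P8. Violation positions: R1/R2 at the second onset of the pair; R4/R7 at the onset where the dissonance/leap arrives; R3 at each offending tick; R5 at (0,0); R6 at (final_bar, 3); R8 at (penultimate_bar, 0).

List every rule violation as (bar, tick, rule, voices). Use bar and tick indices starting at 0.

(3, 0, R7, (1,))
(4, 0, R2, (0, 1))
(4, 2, R7, (1,))
(8, 2, R4, (0, 1))
(9, 0, R2, (0, 1))

bar 0: v0=E3 v1=E4 downbeat P8
bar 1: v0=F3 v1=C4 downbeat P5
bar 2: v0=G3 v1=E4 downbeat M6
bar 3: v0=F3 v1=A3 downbeat M3
bar 4: v0=D3 v1=A3 downbeat P5
bar 5: v0=E3 v1=C4 downbeat m6
bar 6: v0=F3 v1=A3 downbeat M3
bar 7: v0=D3 v1=F3 downbeat m3
bar 8: v0=D3 v1=B3 downbeat M6
bar 9: v0=E3 v1=E4 downbeat P8
  -> R7 @ bar 3 tick 0 v(1,): G4->A3 leap 10st
  -> R2 @ bar 4 tick 0 v(0, 1): F3/D4 M6 -> D3/A3 P5 similar
  -> R7 @ bar 4 tick 2 v(1,): F3->B3 leap 6st
  -> R4 @ bar 8 tick 2 v(0, 1): D3/E3 M2 untreated
  -> R2 @ bar 9 tick 0 v(0, 1): D3/A3 P5 -> E3/E4 P8 similar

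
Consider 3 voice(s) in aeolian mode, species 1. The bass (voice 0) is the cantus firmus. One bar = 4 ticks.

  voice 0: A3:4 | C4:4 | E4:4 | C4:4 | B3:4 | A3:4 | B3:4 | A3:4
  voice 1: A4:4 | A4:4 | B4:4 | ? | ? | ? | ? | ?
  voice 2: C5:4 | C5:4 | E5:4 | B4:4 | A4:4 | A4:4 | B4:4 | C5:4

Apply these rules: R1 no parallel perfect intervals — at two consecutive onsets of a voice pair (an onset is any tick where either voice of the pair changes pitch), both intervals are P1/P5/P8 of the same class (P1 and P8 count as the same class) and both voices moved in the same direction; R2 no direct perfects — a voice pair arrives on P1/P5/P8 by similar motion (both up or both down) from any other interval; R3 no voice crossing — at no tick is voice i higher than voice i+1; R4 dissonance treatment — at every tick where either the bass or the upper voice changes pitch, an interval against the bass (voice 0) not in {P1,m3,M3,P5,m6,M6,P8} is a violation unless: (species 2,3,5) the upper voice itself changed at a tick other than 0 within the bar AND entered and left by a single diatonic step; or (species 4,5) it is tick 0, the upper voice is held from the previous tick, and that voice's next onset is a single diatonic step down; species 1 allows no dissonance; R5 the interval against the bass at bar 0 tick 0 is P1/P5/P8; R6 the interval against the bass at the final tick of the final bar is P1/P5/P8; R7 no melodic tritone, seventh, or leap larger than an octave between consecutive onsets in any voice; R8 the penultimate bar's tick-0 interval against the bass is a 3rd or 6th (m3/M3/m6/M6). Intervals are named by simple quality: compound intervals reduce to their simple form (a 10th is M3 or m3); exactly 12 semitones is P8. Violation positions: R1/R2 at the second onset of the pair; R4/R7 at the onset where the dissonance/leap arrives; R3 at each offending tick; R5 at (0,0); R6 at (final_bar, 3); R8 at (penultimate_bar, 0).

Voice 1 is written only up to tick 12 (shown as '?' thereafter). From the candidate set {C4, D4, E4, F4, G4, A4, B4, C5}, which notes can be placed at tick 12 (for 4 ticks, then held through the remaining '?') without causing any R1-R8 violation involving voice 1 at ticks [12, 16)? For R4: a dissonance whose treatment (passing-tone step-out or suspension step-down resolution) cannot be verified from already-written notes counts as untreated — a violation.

C4: violates R2,R7
D4: violates R4
E4: violates R2
F4: violates R4,R7
G4: violates R1
A4: legal
B4: violates R4
C5: violates R3

{A4}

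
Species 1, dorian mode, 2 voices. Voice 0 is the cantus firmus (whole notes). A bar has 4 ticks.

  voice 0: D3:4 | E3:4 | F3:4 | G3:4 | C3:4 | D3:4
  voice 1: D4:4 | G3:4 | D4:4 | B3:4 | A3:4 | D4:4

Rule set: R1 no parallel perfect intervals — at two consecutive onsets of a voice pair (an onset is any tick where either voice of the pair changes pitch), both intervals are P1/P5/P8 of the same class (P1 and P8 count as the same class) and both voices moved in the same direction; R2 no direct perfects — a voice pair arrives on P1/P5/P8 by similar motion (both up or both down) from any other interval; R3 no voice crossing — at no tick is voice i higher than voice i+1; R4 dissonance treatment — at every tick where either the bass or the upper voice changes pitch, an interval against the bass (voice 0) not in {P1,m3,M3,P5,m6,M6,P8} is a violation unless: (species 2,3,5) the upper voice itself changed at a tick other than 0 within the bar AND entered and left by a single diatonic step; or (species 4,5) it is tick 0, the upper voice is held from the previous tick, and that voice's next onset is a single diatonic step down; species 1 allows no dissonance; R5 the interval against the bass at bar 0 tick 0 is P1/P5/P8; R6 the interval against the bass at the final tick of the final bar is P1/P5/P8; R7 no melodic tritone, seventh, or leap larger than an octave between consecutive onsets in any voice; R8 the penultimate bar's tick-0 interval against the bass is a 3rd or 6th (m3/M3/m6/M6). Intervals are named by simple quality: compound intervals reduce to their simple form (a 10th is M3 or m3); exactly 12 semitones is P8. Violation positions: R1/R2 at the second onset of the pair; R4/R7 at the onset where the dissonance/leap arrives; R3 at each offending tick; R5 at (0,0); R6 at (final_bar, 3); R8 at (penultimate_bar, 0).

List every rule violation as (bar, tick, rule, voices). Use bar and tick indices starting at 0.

(5, 0, R2, (0, 1))

bar 0: v0=D3 v1=D4 downbeat P8
bar 1: v0=E3 v1=G3 downbeat m3
bar 2: v0=F3 v1=D4 downbeat M6
bar 3: v0=G3 v1=B3 downbeat M3
bar 4: v0=C3 v1=A3 downbeat M6
bar 5: v0=D3 v1=D4 downbeat P8
  -> R2 @ bar 5 tick 0 v(0, 1): C3/A3 M6 -> D3/D4 P8 similar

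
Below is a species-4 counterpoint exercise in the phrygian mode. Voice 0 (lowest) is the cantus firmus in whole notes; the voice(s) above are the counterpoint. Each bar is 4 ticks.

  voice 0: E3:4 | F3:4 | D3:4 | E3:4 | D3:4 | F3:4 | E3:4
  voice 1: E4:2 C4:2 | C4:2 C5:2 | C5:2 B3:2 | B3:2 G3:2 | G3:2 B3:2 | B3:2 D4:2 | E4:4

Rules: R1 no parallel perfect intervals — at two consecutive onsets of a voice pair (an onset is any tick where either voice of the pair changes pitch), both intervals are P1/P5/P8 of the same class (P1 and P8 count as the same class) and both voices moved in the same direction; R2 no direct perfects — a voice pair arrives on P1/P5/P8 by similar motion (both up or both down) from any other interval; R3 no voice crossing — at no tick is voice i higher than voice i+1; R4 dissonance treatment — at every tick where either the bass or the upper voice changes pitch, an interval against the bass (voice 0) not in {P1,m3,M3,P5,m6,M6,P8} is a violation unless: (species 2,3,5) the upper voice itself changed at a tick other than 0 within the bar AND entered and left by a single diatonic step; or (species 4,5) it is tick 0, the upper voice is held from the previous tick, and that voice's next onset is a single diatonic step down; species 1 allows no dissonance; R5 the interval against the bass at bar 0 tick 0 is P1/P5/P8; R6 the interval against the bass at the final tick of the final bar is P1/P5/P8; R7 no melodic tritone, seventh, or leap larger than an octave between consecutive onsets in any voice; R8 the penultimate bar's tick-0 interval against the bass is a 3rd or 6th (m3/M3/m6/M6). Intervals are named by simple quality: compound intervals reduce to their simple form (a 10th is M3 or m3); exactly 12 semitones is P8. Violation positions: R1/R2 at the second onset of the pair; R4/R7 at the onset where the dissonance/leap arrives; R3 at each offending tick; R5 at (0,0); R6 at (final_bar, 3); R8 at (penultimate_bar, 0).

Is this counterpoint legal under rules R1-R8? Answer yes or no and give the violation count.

No (5 violations)

bar 0: v0=E3 v1=E4 (P8)
bar 1: v0=F3 v1=C4 (P5)
bar 2: v0=D3 v1=C5 (m7)
bar 3: v0=E3 v1=B3 (P5)
bar 4: v0=D3 v1=G3 (P4)
bar 5: v0=F3 v1=B3 (TT)
bar 6: v0=E3 v1=E4 (P8)
  R4 @ bar2.0: D3/C5 m7 untreated
  R7 @ bar2.2: C5->B3 leap 13st
  R4 @ bar4.0: D3/G3 P4 untreated
  R4 @ bar5.0: F3/B3 TT untreated
  R8 @ bar5.0: penult TT not 3rd/6th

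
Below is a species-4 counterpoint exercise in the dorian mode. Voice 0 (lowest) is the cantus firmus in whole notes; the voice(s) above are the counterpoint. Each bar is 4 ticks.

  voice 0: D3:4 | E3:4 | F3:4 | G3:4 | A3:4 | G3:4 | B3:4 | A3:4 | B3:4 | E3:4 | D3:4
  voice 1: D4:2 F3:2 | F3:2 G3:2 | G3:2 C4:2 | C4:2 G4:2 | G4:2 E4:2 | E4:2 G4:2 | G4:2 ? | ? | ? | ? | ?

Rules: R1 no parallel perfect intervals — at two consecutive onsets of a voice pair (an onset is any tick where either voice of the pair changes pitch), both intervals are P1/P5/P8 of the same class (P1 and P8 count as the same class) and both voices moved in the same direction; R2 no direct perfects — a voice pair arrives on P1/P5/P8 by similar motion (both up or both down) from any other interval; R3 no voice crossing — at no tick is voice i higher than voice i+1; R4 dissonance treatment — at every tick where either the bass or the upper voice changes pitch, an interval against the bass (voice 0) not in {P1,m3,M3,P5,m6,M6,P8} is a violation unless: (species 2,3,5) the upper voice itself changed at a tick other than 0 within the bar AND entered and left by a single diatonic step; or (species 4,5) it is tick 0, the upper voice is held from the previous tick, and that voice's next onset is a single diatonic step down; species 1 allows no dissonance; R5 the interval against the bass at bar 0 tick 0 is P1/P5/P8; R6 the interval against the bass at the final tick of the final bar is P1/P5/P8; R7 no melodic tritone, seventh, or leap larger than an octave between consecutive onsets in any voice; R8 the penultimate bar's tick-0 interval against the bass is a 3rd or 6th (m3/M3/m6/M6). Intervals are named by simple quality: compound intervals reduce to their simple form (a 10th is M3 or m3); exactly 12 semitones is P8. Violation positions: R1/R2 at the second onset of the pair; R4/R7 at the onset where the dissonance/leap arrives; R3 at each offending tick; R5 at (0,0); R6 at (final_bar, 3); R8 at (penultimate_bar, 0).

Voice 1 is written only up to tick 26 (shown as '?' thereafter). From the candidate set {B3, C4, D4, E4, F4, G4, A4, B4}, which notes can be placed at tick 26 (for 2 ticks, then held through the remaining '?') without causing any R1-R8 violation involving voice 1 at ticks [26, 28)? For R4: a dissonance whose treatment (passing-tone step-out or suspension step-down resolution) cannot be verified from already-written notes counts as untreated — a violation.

B3: legal
C4: violates R4
D4: legal
E4: violates R4
F4: violates R4
G4: legal
A4: violates R4
B4: legal

{B3, B4, D4, G4}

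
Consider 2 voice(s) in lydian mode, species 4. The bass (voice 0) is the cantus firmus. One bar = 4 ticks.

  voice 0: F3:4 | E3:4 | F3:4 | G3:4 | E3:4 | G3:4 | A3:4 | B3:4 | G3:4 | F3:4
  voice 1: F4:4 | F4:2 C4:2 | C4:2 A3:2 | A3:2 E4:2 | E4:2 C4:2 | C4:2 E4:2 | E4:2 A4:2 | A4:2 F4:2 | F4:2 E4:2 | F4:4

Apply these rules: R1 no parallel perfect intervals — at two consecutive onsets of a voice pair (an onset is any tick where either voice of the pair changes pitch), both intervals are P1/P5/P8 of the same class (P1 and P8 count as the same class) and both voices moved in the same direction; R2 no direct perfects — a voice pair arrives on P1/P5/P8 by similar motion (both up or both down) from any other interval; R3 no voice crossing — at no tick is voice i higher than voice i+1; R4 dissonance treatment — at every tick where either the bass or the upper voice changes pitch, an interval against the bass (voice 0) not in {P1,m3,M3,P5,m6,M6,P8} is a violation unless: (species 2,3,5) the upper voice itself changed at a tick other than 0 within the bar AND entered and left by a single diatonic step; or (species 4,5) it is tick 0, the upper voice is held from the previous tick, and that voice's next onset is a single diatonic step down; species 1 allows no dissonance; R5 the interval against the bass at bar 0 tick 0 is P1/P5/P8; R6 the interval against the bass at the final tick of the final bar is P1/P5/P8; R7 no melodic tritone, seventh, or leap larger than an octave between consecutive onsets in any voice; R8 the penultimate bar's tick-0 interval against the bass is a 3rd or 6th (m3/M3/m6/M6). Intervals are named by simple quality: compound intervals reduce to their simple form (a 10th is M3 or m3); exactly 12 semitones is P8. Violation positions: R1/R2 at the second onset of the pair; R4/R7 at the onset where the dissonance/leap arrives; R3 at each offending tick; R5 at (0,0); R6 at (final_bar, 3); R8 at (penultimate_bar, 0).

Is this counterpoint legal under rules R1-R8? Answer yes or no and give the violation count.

bar 0: v0=F3 v1=F4 (P8)
bar 1: v0=E3 v1=F4 (m2)
bar 2: v0=F3 v1=C4 (P5)
bar 3: v0=G3 v1=A3 (M2)
bar 4: v0=E3 v1=E4 (P8)
bar 5: v0=G3 v1=C4 (P4)
bar 6: v0=A3 v1=E4 (P5)
bar 7: v0=B3 v1=A4 (m7)
bar 8: v0=G3 v1=F4 (m7)
bar 9: v0=F3 v1=F4 (P8)
  R4 @ bar1.0: E3/F4 m2 untreated
  R4 @ bar3.0: G3/A3 M2 untreated
  R4 @ bar5.0: G3/C4 P4 untreated
  R4 @ bar7.0: B3/A4 m7 untreated
  R4 @ bar7.2: B3/F4 TT untreated
  R8 @ bar8.0: penult m7 not 3rd/6th

No (6 violations)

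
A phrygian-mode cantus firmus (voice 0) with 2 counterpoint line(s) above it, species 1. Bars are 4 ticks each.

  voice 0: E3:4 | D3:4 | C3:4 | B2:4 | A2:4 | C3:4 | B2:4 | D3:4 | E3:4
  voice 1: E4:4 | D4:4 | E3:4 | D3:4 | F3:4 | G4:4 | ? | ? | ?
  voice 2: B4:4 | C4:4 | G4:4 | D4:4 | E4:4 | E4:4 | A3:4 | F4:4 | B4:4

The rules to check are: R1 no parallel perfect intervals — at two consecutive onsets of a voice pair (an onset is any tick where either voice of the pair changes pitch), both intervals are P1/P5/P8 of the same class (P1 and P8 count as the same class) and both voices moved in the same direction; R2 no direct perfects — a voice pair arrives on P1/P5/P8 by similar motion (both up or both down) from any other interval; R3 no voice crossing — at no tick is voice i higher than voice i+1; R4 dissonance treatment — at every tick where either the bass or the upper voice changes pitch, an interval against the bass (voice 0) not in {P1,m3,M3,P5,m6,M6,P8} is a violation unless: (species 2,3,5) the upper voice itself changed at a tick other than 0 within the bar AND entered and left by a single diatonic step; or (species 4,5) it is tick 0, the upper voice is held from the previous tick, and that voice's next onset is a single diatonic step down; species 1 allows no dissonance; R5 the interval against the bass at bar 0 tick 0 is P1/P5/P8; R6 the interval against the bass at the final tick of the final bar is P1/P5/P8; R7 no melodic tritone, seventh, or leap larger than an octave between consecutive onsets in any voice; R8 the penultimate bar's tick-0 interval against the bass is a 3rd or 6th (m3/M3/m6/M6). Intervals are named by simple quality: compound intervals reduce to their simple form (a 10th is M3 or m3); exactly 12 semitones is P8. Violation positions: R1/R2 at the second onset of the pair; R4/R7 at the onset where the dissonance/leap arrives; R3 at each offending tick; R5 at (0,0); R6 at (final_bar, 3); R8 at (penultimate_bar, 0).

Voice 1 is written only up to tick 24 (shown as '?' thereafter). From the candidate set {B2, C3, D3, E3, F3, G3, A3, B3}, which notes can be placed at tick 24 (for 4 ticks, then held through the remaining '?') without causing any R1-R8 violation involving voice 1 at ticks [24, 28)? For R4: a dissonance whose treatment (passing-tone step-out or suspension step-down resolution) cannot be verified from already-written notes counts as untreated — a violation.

{G3}

B2: violates R2,R7
C3: violates R4,R7
D3: violates R2,R7
E3: violates R4,R7
F3: violates R4,R7
G3: legal
A3: violates R2,R4,R7
B3: violates R2,R3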